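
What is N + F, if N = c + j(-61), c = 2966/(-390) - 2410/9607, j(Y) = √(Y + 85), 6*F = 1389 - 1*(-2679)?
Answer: 96571103/144105 + 2*√6 ≈ 675.04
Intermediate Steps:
F = 678 (F = (1389 - 1*(-2679))/6 = (1389 + 2679)/6 = (⅙)*4068 = 678)
j(Y) = √(85 + Y)
c = -1132087/144105 (c = 2966*(-1/390) - 2410*1/9607 = -1483/195 - 2410/9607 = -1132087/144105 ≈ -7.8560)
N = -1132087/144105 + 2*√6 (N = -1132087/144105 + √(85 - 61) = -1132087/144105 + √24 = -1132087/144105 + 2*√6 ≈ -2.9570)
N + F = (-1132087/144105 + 2*√6) + 678 = 96571103/144105 + 2*√6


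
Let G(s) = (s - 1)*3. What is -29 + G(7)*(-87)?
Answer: -1595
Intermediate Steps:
G(s) = -3 + 3*s (G(s) = (-1 + s)*3 = -3 + 3*s)
-29 + G(7)*(-87) = -29 + (-3 + 3*7)*(-87) = -29 + (-3 + 21)*(-87) = -29 + 18*(-87) = -29 - 1566 = -1595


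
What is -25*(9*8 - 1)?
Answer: -1775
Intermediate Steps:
-25*(9*8 - 1) = -25*(72 - 1) = -25*71 = -1775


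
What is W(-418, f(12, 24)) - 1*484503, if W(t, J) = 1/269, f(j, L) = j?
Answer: -130331306/269 ≈ -4.8450e+5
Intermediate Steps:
W(t, J) = 1/269
W(-418, f(12, 24)) - 1*484503 = 1/269 - 1*484503 = 1/269 - 484503 = -130331306/269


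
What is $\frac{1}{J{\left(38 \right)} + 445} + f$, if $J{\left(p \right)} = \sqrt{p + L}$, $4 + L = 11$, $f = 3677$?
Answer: $\frac{145594581}{39596} - \frac{3 \sqrt{5}}{197980} \approx 3677.0$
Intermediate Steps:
$L = 7$ ($L = -4 + 11 = 7$)
$J{\left(p \right)} = \sqrt{7 + p}$ ($J{\left(p \right)} = \sqrt{p + 7} = \sqrt{7 + p}$)
$\frac{1}{J{\left(38 \right)} + 445} + f = \frac{1}{\sqrt{7 + 38} + 445} + 3677 = \frac{1}{\sqrt{45} + 445} + 3677 = \frac{1}{3 \sqrt{5} + 445} + 3677 = \frac{1}{445 + 3 \sqrt{5}} + 3677 = 3677 + \frac{1}{445 + 3 \sqrt{5}}$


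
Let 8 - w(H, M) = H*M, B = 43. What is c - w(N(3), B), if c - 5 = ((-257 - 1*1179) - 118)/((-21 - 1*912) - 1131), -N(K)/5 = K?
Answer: -222653/344 ≈ -647.25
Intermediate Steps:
N(K) = -5*K
w(H, M) = 8 - H*M
c = 1979/344 (c = 5 + ((-257 - 1*1179) - 118)/((-21 - 1*912) - 1131) = 5 + ((-257 - 1179) - 118)/((-21 - 912) - 1131) = 5 + (-1436 - 118)/(-933 - 1131) = 5 - 1554/(-2064) = 5 - 1554*(-1/2064) = 5 + 259/344 = 1979/344 ≈ 5.7529)
c - w(N(3), B) = 1979/344 - (8 - 1*(-5*3)*43) = 1979/344 - (8 - 1*(-15)*43) = 1979/344 - (8 + 645) = 1979/344 - 1*653 = 1979/344 - 653 = -222653/344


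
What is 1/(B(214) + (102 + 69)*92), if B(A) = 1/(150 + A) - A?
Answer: 364/5648553 ≈ 6.4441e-5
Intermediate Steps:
1/(B(214) + (102 + 69)*92) = 1/((1 - 1*214² - 150*214)/(150 + 214) + (102 + 69)*92) = 1/((1 - 1*45796 - 32100)/364 + 171*92) = 1/((1 - 45796 - 32100)/364 + 15732) = 1/((1/364)*(-77895) + 15732) = 1/(-77895/364 + 15732) = 1/(5648553/364) = 364/5648553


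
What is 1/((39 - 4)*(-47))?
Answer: -1/1645 ≈ -0.00060790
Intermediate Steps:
1/((39 - 4)*(-47)) = 1/(35*(-47)) = 1/(-1645) = -1/1645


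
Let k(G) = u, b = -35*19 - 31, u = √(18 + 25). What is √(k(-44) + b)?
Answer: √(-696 + √43) ≈ 26.257*I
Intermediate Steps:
u = √43 ≈ 6.5574
b = -696 (b = -665 - 31 = -696)
k(G) = √43
√(k(-44) + b) = √(√43 - 696) = √(-696 + √43)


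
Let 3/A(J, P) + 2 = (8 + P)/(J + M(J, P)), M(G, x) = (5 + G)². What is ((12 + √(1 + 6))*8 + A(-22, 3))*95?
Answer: 4693665/523 + 760*√7 ≈ 10985.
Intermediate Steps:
A(J, P) = 3/(-2 + (8 + P)/(J + (5 + J)²))
((12 + √(1 + 6))*8 + A(-22, 3))*95 = ((12 + √(1 + 6))*8 + 3*(-25 - 1*(-22)² - 11*(-22))/(42 - 1*3 + 2*(-22)² + 22*(-22)))*95 = ((12 + √7)*8 + 3*(-25 - 1*484 + 242)/(42 - 3 + 2*484 - 484))*95 = ((96 + 8*√7) + 3*(-25 - 484 + 242)/(42 - 3 + 968 - 484))*95 = ((96 + 8*√7) + 3*(-267)/523)*95 = ((96 + 8*√7) + 3*(1/523)*(-267))*95 = ((96 + 8*√7) - 801/523)*95 = (49407/523 + 8*√7)*95 = 4693665/523 + 760*√7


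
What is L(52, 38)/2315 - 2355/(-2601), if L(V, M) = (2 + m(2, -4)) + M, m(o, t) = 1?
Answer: 1852822/2007105 ≈ 0.92313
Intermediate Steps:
L(V, M) = 3 + M (L(V, M) = (2 + 1) + M = 3 + M)
L(52, 38)/2315 - 2355/(-2601) = (3 + 38)/2315 - 2355/(-2601) = 41*(1/2315) - 2355*(-1/2601) = 41/2315 + 785/867 = 1852822/2007105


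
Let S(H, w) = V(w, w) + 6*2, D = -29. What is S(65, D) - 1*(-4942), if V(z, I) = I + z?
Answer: 4896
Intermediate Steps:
S(H, w) = 12 + 2*w (S(H, w) = (w + w) + 6*2 = 2*w + 12 = 12 + 2*w)
S(65, D) - 1*(-4942) = (12 + 2*(-29)) - 1*(-4942) = (12 - 58) + 4942 = -46 + 4942 = 4896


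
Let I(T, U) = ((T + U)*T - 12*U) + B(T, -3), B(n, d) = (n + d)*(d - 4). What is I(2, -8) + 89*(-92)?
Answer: -8097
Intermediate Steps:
B(n, d) = (-4 + d)*(d + n) (B(n, d) = (d + n)*(-4 + d) = (-4 + d)*(d + n))
I(T, U) = 21 - 12*U - 7*T + T*(T + U) (I(T, U) = ((T + U)*T - 12*U) + ((-3)² - 4*(-3) - 4*T - 3*T) = (T*(T + U) - 12*U) + (9 + 12 - 4*T - 3*T) = (-12*U + T*(T + U)) + (21 - 7*T) = 21 - 12*U - 7*T + T*(T + U))
I(2, -8) + 89*(-92) = (21 + 2² - 12*(-8) - 7*2 + 2*(-8)) + 89*(-92) = (21 + 4 + 96 - 14 - 16) - 8188 = 91 - 8188 = -8097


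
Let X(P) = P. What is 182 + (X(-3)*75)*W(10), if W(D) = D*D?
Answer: -22318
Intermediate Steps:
W(D) = D²
182 + (X(-3)*75)*W(10) = 182 - 3*75*10² = 182 - 225*100 = 182 - 22500 = -22318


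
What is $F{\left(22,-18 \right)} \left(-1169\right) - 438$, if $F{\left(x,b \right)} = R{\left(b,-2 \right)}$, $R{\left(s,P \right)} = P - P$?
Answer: $-438$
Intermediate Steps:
$R{\left(s,P \right)} = 0$
$F{\left(x,b \right)} = 0$
$F{\left(22,-18 \right)} \left(-1169\right) - 438 = 0 \left(-1169\right) - 438 = 0 - 438 = -438$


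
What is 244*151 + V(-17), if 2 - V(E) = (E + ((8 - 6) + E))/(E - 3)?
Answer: 184222/5 ≈ 36844.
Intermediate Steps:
V(E) = 2 - (2 + 2*E)/(-3 + E) (V(E) = 2 - (E + ((8 - 6) + E))/(E - 3) = 2 - (E + (2 + E))/(-3 + E) = 2 - (2 + 2*E)/(-3 + E))
244*151 + V(-17) = 244*151 - 8/(-3 - 17) = 36844 - 8/(-20) = 36844 - 8*(-1/20) = 36844 + ⅖ = 184222/5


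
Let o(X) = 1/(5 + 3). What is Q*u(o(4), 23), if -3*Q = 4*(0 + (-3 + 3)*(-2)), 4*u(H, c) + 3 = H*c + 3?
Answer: 0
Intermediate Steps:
o(X) = ⅛ (o(X) = 1/8 = ⅛)
u(H, c) = H*c/4 (u(H, c) = -¾ + (H*c + 3)/4 = -¾ + (3 + H*c)/4 = -¾ + (¾ + H*c/4) = H*c/4)
Q = 0 (Q = -4*(0 + (-3 + 3)*(-2))/3 = -4*(0 + 0*(-2))/3 = -4*(0 + 0)/3 = -4*0/3 = -⅓*0 = 0)
Q*u(o(4), 23) = 0*((¼)*(⅛)*23) = 0*(23/32) = 0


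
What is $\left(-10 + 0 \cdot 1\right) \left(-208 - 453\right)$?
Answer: $6610$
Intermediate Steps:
$\left(-10 + 0 \cdot 1\right) \left(-208 - 453\right) = \left(-10 + 0\right) \left(-661\right) = \left(-10\right) \left(-661\right) = 6610$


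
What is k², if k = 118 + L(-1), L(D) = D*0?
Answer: 13924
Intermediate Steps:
L(D) = 0
k = 118 (k = 118 + 0 = 118)
k² = 118² = 13924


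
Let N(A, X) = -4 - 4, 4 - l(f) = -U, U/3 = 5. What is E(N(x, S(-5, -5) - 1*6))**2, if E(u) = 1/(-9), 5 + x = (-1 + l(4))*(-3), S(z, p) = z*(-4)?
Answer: 1/81 ≈ 0.012346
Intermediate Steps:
U = 15 (U = 3*5 = 15)
l(f) = 19 (l(f) = 4 - (-1)*15 = 4 - 1*(-15) = 4 + 15 = 19)
S(z, p) = -4*z
x = -59 (x = -5 + (-1 + 19)*(-3) = -5 + 18*(-3) = -5 - 54 = -59)
N(A, X) = -8
E(u) = -1/9
E(N(x, S(-5, -5) - 1*6))**2 = (-1/9)**2 = 1/81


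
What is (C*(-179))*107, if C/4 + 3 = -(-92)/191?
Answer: 36850372/191 ≈ 1.9293e+5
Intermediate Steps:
C = -1924/191 (C = -12 + 4*(-(-92)/191) = -12 + 4*(-1*(-92/191)) = -12 + 4*(92/191) = -12 + 368/191 = -1924/191 ≈ -10.073)
(C*(-179))*107 = -1924/191*(-179)*107 = (344396/191)*107 = 36850372/191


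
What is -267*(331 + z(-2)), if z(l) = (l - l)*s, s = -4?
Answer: -88377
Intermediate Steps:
z(l) = 0 (z(l) = (l - l)*(-4) = 0*(-4) = 0)
-267*(331 + z(-2)) = -267*(331 + 0) = -267*331 = -88377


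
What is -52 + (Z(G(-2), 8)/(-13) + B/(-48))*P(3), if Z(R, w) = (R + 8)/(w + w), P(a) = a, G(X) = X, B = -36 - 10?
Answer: -2559/52 ≈ -49.212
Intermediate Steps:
B = -46
Z(R, w) = (8 + R)/(2*w) (Z(R, w) = (8 + R)/((2*w)) = (8 + R)*(1/(2*w)) = (8 + R)/(2*w))
-52 + (Z(G(-2), 8)/(-13) + B/(-48))*P(3) = -52 + (((½)*(8 - 2)/8)/(-13) - 46/(-48))*3 = -52 + (((½)*(⅛)*6)*(-1/13) - 46*(-1/48))*3 = -52 + ((3/8)*(-1/13) + 23/24)*3 = -52 + (-3/104 + 23/24)*3 = -52 + (145/156)*3 = -52 + 145/52 = -2559/52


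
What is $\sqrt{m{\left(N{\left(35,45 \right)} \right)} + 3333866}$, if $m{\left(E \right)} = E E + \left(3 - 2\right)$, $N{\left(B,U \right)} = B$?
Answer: $2 \sqrt{833773} \approx 1826.2$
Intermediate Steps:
$m{\left(E \right)} = 1 + E^{2}$ ($m{\left(E \right)} = E^{2} + \left(3 - 2\right) = E^{2} + 1 = 1 + E^{2}$)
$\sqrt{m{\left(N{\left(35,45 \right)} \right)} + 3333866} = \sqrt{\left(1 + 35^{2}\right) + 3333866} = \sqrt{\left(1 + 1225\right) + 3333866} = \sqrt{1226 + 3333866} = \sqrt{3335092} = 2 \sqrt{833773}$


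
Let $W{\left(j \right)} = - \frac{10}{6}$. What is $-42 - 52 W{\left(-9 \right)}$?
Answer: $\frac{134}{3} \approx 44.667$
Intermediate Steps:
$W{\left(j \right)} = - \frac{5}{3}$ ($W{\left(j \right)} = \left(-10\right) \frac{1}{6} = - \frac{5}{3}$)
$-42 - 52 W{\left(-9 \right)} = -42 - - \frac{260}{3} = -42 + \frac{260}{3} = \frac{134}{3}$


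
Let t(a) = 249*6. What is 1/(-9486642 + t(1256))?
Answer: -1/9485148 ≈ -1.0543e-7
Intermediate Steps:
t(a) = 1494
1/(-9486642 + t(1256)) = 1/(-9486642 + 1494) = 1/(-9485148) = -1/9485148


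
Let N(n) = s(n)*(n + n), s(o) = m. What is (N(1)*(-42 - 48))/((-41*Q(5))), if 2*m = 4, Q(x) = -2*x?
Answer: -36/41 ≈ -0.87805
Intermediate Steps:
m = 2 (m = (½)*4 = 2)
s(o) = 2
N(n) = 4*n (N(n) = 2*(n + n) = 2*(2*n) = 4*n)
(N(1)*(-42 - 48))/((-41*Q(5))) = ((4*1)*(-42 - 48))/((-(-82)*5)) = (4*(-90))/((-41*(-10))) = -360/410 = -360*1/410 = -36/41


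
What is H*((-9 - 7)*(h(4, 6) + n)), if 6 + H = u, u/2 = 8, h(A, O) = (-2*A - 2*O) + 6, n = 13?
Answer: 160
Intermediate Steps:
h(A, O) = 6 - 2*A - 2*O
u = 16 (u = 2*8 = 16)
H = 10 (H = -6 + 16 = 10)
H*((-9 - 7)*(h(4, 6) + n)) = 10*((-9 - 7)*((6 - 2*4 - 2*6) + 13)) = 10*(-16*((6 - 8 - 12) + 13)) = 10*(-16*(-14 + 13)) = 10*(-16*(-1)) = 10*16 = 160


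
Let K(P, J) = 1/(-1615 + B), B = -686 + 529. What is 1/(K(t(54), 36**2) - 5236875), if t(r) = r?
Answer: -1772/9279742501 ≈ -1.9095e-7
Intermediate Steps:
B = -157
K(P, J) = -1/1772 (K(P, J) = 1/(-1615 - 157) = 1/(-1772) = -1/1772)
1/(K(t(54), 36**2) - 5236875) = 1/(-1/1772 - 5236875) = 1/(-9279742501/1772) = -1772/9279742501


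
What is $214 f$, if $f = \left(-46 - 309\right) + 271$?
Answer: $-17976$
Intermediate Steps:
$f = -84$ ($f = -355 + 271 = -84$)
$214 f = 214 \left(-84\right) = -17976$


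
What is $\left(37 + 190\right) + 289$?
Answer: $516$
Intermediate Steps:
$\left(37 + 190\right) + 289 = 227 + 289 = 516$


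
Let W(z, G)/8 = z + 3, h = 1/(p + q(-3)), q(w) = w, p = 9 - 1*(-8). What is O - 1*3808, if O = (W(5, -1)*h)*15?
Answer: -26176/7 ≈ -3739.4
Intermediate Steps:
p = 17 (p = 9 + 8 = 17)
h = 1/14 (h = 1/(17 - 3) = 1/14 ≈ 0.071429)
W(z, G) = 24 + 8*z (W(z, G) = 8*(z + 3) = 8*(3 + z) = 24 + 8*z)
O = 480/7 (O = ((24 + 8*5)*(1/14))*15 = ((24 + 40)*(1/14))*15 = (64*(1/14))*15 = (32/7)*15 = 480/7 ≈ 68.571)
O - 1*3808 = 480/7 - 1*3808 = 480/7 - 3808 = -26176/7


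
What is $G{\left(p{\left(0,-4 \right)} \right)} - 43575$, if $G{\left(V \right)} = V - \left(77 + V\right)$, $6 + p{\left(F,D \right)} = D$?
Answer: $-43652$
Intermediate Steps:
$p{\left(F,D \right)} = -6 + D$
$G{\left(V \right)} = -77$
$G{\left(p{\left(0,-4 \right)} \right)} - 43575 = -77 - 43575 = -43652$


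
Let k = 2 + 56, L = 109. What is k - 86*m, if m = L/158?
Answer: -105/79 ≈ -1.3291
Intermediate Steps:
k = 58
m = 109/158 ≈ 0.68987
k - 86*m = 58 - 86*109/158 = 58 - 4687/79 = -105/79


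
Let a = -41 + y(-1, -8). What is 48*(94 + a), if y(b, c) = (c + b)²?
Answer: 6432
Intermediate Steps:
y(b, c) = (b + c)²
a = 40 (a = -41 + (-1 - 8)² = -41 + (-9)² = -41 + 81 = 40)
48*(94 + a) = 48*(94 + 40) = 48*134 = 6432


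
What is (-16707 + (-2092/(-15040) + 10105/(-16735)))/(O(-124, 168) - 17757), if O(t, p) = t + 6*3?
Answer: 210258765519/224800853360 ≈ 0.93531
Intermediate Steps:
O(t, p) = 18 + t (O(t, p) = t + 18 = 18 + t)
(-16707 + (-2092/(-15040) + 10105/(-16735)))/(O(-124, 168) - 17757) = (-16707 + (-2092/(-15040) + 10105/(-16735)))/((18 - 124) - 17757) = (-16707 + (-2092*(-1/15040) + 10105*(-1/16735)))/(-106 - 17757) = (-16707 + (523/3760 - 2021/3347))/(-17863) = (-16707 - 5848479/12584720)*(-1/17863) = -210258765519/12584720*(-1/17863) = 210258765519/224800853360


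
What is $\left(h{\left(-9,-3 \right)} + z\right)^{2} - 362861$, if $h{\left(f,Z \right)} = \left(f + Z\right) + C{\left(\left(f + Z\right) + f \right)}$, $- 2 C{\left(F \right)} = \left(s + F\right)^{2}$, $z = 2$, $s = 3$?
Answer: $-333277$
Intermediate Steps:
$C{\left(F \right)} = - \frac{\left(3 + F\right)^{2}}{2}$
$h{\left(f,Z \right)} = Z + f - \frac{\left(3 + Z + 2 f\right)^{2}}{2}$ ($h{\left(f,Z \right)} = \left(f + Z\right) - \frac{\left(3 + \left(\left(f + Z\right) + f\right)\right)^{2}}{2} = \left(Z + f\right) - \frac{\left(3 + \left(\left(Z + f\right) + f\right)\right)^{2}}{2} = \left(Z + f\right) - \frac{\left(3 + \left(Z + 2 f\right)\right)^{2}}{2} = \left(Z + f\right) - \frac{\left(3 + Z + 2 f\right)^{2}}{2} = Z + f - \frac{\left(3 + Z + 2 f\right)^{2}}{2}$)
$\left(h{\left(-9,-3 \right)} + z\right)^{2} - 362861 = \left(\left(-3 - 9 - \frac{\left(3 - 3 + 2 \left(-9\right)\right)^{2}}{2}\right) + 2\right)^{2} - 362861 = \left(\left(-3 - 9 - \frac{\left(3 - 3 - 18\right)^{2}}{2}\right) + 2\right)^{2} - 362861 = \left(\left(-3 - 9 - \frac{\left(-18\right)^{2}}{2}\right) + 2\right)^{2} - 362861 = \left(\left(-3 - 9 - 162\right) + 2\right)^{2} - 362861 = \left(-174 + 2\right)^{2} - 362861 = \left(-172\right)^{2} - 362861 = 29584 - 362861 = -333277$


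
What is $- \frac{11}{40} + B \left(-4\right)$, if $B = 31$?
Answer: $- \frac{4971}{40} \approx -124.28$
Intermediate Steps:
$- \frac{11}{40} + B \left(-4\right) = - \frac{11}{40} + 31 \left(-4\right) = \left(-11\right) \frac{1}{40} - 124 = - \frac{11}{40} - 124 = - \frac{4971}{40}$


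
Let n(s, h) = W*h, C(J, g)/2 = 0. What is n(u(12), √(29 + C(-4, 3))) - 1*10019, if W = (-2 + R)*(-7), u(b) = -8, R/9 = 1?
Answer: -10019 - 49*√29 ≈ -10283.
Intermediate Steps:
R = 9 (R = 9*1 = 9)
C(J, g) = 0 (C(J, g) = 2*0 = 0)
W = -49 (W = (-2 + 9)*(-7) = 7*(-7) = -49)
n(s, h) = -49*h
n(u(12), √(29 + C(-4, 3))) - 1*10019 = -49*√(29 + 0) - 1*10019 = -49*√29 - 10019 = -10019 - 49*√29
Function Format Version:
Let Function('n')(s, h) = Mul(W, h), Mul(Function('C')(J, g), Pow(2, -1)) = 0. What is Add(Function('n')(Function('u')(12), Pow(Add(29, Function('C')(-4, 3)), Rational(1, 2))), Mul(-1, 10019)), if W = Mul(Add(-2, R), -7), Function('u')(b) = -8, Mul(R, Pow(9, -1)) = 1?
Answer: Add(-10019, Mul(-49, Pow(29, Rational(1, 2)))) ≈ -10283.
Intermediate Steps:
R = 9 (R = Mul(9, 1) = 9)
Function('C')(J, g) = 0 (Function('C')(J, g) = Mul(2, 0) = 0)
W = -49 (W = Mul(Add(-2, 9), -7) = Mul(7, -7) = -49)
Function('n')(s, h) = Mul(-49, h)
Add(Function('n')(Function('u')(12), Pow(Add(29, Function('C')(-4, 3)), Rational(1, 2))), Mul(-1, 10019)) = Add(Mul(-49, Pow(Add(29, 0), Rational(1, 2))), Mul(-1, 10019)) = Add(Mul(-49, Pow(29, Rational(1, 2))), -10019) = Add(-10019, Mul(-49, Pow(29, Rational(1, 2))))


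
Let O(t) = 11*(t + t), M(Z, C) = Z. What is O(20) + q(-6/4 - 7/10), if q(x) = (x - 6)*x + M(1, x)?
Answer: 11476/25 ≈ 459.04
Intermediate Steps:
O(t) = 22*t (O(t) = 11*(2*t) = 22*t)
q(x) = 1 + x*(-6 + x) (q(x) = (x - 6)*x + 1 = (-6 + x)*x + 1 = x*(-6 + x) + 1 = 1 + x*(-6 + x))
O(20) + q(-6/4 - 7/10) = 22*20 + (1 + (-6/4 - 7/10)² - 6*(-6/4 - 7/10)) = 440 + (1 + (-6*¼ - 7*⅒)² - 6*(-6*¼ - 7*⅒)) = 440 + (1 + (-3/2 - 7/10)² - 6*(-3/2 - 7/10)) = 440 + (1 + (-11/5)² - 6*(-11/5)) = 440 + (1 + 121/25 + 66/5) = 440 + 476/25 = 11476/25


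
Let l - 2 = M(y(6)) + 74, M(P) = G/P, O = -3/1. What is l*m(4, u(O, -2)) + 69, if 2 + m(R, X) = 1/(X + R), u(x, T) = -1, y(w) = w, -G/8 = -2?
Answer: -559/9 ≈ -62.111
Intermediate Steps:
G = 16 (G = -8*(-2) = 16)
O = -3 (O = -3*1 = -3)
m(R, X) = -2 + 1/(R + X) (m(R, X) = -2 + 1/(X + R) = -2 + 1/(R + X))
M(P) = 16/P
l = 236/3 (l = 2 + (16/6 + 74) = 2 + (16*(⅙) + 74) = 2 + (8/3 + 74) = 2 + 230/3 = 236/3 ≈ 78.667)
l*m(4, u(O, -2)) + 69 = 236*((1 - 2*4 - 2*(-1))/(4 - 1))/3 + 69 = 236*((1 - 8 + 2)/3)/3 + 69 = 236*((⅓)*(-5))/3 + 69 = (236/3)*(-5/3) + 69 = -1180/9 + 69 = -559/9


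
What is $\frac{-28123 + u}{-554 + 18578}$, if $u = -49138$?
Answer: $- \frac{77261}{18024} \approx -4.2866$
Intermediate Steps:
$\frac{-28123 + u}{-554 + 18578} = \frac{-28123 - 49138}{-554 + 18578} = - \frac{77261}{18024}$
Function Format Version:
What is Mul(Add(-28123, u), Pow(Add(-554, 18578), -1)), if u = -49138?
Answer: Rational(-77261, 18024) ≈ -4.2866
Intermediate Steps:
Mul(Add(-28123, u), Pow(Add(-554, 18578), -1)) = Mul(Add(-28123, -49138), Pow(Add(-554, 18578), -1)) = Mul(-77261, Pow(18024, -1)) = Mul(-77261, Rational(1, 18024)) = Rational(-77261, 18024)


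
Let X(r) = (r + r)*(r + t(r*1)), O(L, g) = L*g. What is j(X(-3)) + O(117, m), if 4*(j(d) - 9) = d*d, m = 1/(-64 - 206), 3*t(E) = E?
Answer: 4577/30 ≈ 152.57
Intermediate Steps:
t(E) = E/3
m = -1/270 (m = 1/(-270) = -1/270 ≈ -0.0037037)
X(r) = 8*r²/3 (X(r) = (r + r)*(r + (r*1)/3) = (2*r)*(r + r/3) = (2*r)*(4*r/3) = 8*r²/3)
j(d) = 9 + d²/4 (j(d) = 9 + (d*d)/4 = 9 + d²/4)
j(X(-3)) + O(117, m) = (9 + ((8/3)*(-3)²)²/4) + 117*(-1/270) = (9 + ((8/3)*9)²/4) - 13/30 = (9 + (¼)*24²) - 13/30 = (9 + (¼)*576) - 13/30 = (9 + 144) - 13/30 = 153 - 13/30 = 4577/30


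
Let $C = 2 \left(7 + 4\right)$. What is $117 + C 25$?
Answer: $667$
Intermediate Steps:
$C = 22$ ($C = 2 \cdot 11 = 22$)
$117 + C 25 = 117 + 22 \cdot 25 = 117 + 550 = 667$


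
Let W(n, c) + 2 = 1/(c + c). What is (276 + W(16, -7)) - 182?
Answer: 1287/14 ≈ 91.929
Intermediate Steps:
W(n, c) = -2 + 1/(2*c) (W(n, c) = -2 + 1/(c + c) = -2 + 1/(2*c))
(276 + W(16, -7)) - 182 = (276 + (-2 + (½)/(-7))) - 182 = (276 + (-2 + (½)*(-⅐))) - 182 = (276 + (-2 - 1/14)) - 182 = (276 - 29/14) - 182 = 3835/14 - 182 = 1287/14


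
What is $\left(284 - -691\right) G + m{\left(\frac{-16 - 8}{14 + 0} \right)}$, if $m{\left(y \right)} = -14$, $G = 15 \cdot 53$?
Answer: $775111$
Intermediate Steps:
$G = 795$
$\left(284 - -691\right) G + m{\left(\frac{-16 - 8}{14 + 0} \right)} = \left(284 - -691\right) 795 - 14 = \left(284 + 691\right) 795 - 14 = 975 \cdot 795 - 14 = 775125 - 14 = 775111$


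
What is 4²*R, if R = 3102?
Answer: 49632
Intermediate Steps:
4²*R = 4²*3102 = 16*3102 = 49632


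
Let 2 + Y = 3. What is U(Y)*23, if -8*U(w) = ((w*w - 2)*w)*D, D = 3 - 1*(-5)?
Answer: 23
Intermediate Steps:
D = 8 (D = 3 + 5 = 8)
Y = 1 (Y = -2 + 3 = 1)
U(w) = -w*(-2 + w²) (U(w) = -(w*w - 2)*w*8/8 = -(w² - 2)*w*8/8 = -(-2 + w²)*w*8/8 = -w*(-2 + w²)*8/8 = -w*(-2 + w²))
U(Y)*23 = (1*(2 - 1*1²))*23 = (1*(2 - 1*1))*23 = (1*(2 - 1))*23 = (1*1)*23 = 1*23 = 23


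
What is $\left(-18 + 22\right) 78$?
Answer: $312$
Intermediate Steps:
$\left(-18 + 22\right) 78 = 4 \cdot 78 = 312$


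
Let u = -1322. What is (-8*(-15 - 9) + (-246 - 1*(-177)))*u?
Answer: -162606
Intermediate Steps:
(-8*(-15 - 9) + (-246 - 1*(-177)))*u = (-8*(-15 - 9) + (-246 - 1*(-177)))*(-1322) = (-8*(-24) + (-246 + 177))*(-1322) = (192 - 69)*(-1322) = 123*(-1322) = -162606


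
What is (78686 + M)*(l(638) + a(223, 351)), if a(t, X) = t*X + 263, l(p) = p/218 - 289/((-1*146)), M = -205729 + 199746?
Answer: 833683285993/146 ≈ 5.7102e+9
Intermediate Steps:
M = -5983
l(p) = 289/146 + p/218 (l(p) = p*(1/218) - 289/(-146) = p/218 - 289*(-1/146) = p/218 + 289/146 = 289/146 + p/218)
a(t, X) = 263 + X*t (a(t, X) = X*t + 263 = 263 + X*t)
(78686 + M)*(l(638) + a(223, 351)) = (78686 - 5983)*((289/146 + (1/218)*638) + (263 + 351*223)) = 72703*((289/146 + 319/109) + (263 + 78273)) = 72703*(78075/15914 + 78536) = 72703*(1249899979/15914) = 833683285993/146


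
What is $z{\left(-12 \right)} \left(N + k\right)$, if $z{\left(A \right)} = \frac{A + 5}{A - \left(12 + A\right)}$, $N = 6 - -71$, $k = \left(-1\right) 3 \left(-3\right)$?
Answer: $\frac{301}{6} \approx 50.167$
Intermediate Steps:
$k = 9$ ($k = \left(-3\right) \left(-3\right) = 9$)
$N = 77$ ($N = 6 + 71 = 77$)
$z{\left(A \right)} = - \frac{5}{12} - \frac{A}{12}$ ($z{\left(A \right)} = \frac{5 + A}{-12} = \left(5 + A\right) \left(- \frac{1}{12}\right) = - \frac{5}{12} - \frac{A}{12}$)
$z{\left(-12 \right)} \left(N + k\right) = \left(- \frac{5}{12} - -1\right) \left(77 + 9\right) = \left(- \frac{5}{12} + 1\right) 86 = \frac{7}{12} \cdot 86 = \frac{301}{6}$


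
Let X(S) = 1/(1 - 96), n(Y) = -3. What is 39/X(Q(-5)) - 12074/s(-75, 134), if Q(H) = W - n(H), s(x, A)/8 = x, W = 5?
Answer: -1105463/300 ≈ -3684.9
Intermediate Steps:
s(x, A) = 8*x
Q(H) = 8 (Q(H) = 5 - 1*(-3) = 5 + 3 = 8)
X(S) = -1/95 (X(S) = 1/(-95) = -1/95)
39/X(Q(-5)) - 12074/s(-75, 134) = 39/(-1/95) - 12074/(8*(-75)) = 39*(-95) - 12074/(-600) = -3705 - 12074*(-1/600) = -3705 + 6037/300 = -1105463/300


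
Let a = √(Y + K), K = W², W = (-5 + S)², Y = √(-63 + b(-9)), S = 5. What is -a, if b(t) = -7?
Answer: -70^(¼)*√I ≈ -2.0453 - 2.0453*I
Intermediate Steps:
Y = I*√70 (Y = √(-63 - 7) = √(-70) = I*√70 ≈ 8.3666*I)
W = 0 (W = (-5 + 5)² = 0² = 0)
K = 0 (K = 0² = 0)
a = 70^(¼)*√I (a = √(I*√70 + 0) = √(I*√70) = 70^(¼)*√I ≈ 2.0453 + 2.0453*I)
-a = -70^(¼)*√I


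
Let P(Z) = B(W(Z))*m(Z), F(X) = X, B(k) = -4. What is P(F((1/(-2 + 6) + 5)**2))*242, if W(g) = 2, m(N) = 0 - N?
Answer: 53361/2 ≈ 26681.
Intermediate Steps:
m(N) = -N
P(Z) = 4*Z (P(Z) = -(-4)*Z = 4*Z)
P(F((1/(-2 + 6) + 5)**2))*242 = (4*(1/(-2 + 6) + 5)**2)*242 = (4*(1/4 + 5)**2)*242 = (4*(21/4)**2)*242 = (4*(441/16))*242 = (441/4)*242 = 53361/2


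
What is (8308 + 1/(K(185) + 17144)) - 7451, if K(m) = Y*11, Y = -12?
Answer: 14579285/17012 ≈ 857.00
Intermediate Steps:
K(m) = -132 (K(m) = -12*11 = -132)
(8308 + 1/(K(185) + 17144)) - 7451 = (8308 + 1/(-132 + 17144)) - 7451 = (8308 + 1/17012) - 7451 = 141335697/17012 - 7451 = 14579285/17012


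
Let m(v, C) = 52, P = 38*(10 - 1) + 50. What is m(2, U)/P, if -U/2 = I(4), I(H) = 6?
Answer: 13/98 ≈ 0.13265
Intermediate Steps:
U = -12 (U = -2*6 = -12)
P = 392 (P = 38*9 + 50 = 342 + 50 = 392)
m(2, U)/P = 52/392 = 52*(1/392) = 13/98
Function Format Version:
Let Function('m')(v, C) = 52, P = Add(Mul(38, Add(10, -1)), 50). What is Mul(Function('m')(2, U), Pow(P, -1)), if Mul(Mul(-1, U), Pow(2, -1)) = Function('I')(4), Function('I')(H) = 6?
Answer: Rational(13, 98) ≈ 0.13265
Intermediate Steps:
U = -12 (U = Mul(-2, 6) = -12)
P = 392 (P = Add(Mul(38, 9), 50) = Add(342, 50) = 392)
Mul(Function('m')(2, U), Pow(P, -1)) = Mul(52, Pow(392, -1)) = Mul(52, Rational(1, 392)) = Rational(13, 98)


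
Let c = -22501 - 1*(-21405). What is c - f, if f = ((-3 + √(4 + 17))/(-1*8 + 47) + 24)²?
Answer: -845842/507 - 622*√21/507 ≈ -1673.9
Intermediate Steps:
c = -1096 (c = -22501 + 21405 = -1096)
f = (311/13 + √21/39)² (f = ((-3 + √21)/(-8 + 47) + 24)² = ((-3 + √21)/39 + 24)² = ((-3 + √21)*(1/39) + 24)² = ((-1/13 + √21/39) + 24)² = (311/13 + √21/39)² ≈ 577.95)
c - f = -1096 - (933 + √21)²/1521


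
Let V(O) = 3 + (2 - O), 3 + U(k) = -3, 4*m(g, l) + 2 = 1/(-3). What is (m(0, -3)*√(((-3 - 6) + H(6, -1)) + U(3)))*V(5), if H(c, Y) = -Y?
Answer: 0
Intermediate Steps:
m(g, l) = -7/12 (m(g, l) = -½ + (¼)/(-3) = -½ + (¼)*(-⅓) = -½ - 1/12 = -7/12)
U(k) = -6 (U(k) = -3 - 3 = -6)
V(O) = 5 - O
(m(0, -3)*√(((-3 - 6) + H(6, -1)) + U(3)))*V(5) = (-7*√(((-3 - 6) - 1*(-1)) - 6)/12)*(5 - 1*5) = (-7*√((-9 + 1) - 6)/12)*(5 - 5) = -7*√(-8 - 6)/12*0 = -7*I*√14/12*0 = 0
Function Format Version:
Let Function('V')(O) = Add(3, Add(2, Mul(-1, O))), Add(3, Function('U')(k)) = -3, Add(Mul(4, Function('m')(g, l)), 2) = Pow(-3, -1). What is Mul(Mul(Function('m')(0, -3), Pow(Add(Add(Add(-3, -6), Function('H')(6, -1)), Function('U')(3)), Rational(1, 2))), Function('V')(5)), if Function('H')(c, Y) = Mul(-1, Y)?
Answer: 0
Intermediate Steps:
Function('m')(g, l) = Rational(-7, 12) (Function('m')(g, l) = Add(Rational(-1, 2), Mul(Rational(1, 4), Pow(-3, -1))) = Add(Rational(-1, 2), Mul(Rational(1, 4), Rational(-1, 3))) = Add(Rational(-1, 2), Rational(-1, 12)) = Rational(-7, 12))
Function('U')(k) = -6 (Function('U')(k) = Add(-3, -3) = -6)
Function('V')(O) = Add(5, Mul(-1, O))
Mul(Mul(Function('m')(0, -3), Pow(Add(Add(Add(-3, -6), Function('H')(6, -1)), Function('U')(3)), Rational(1, 2))), Function('V')(5)) = Mul(Mul(Rational(-7, 12), Pow(Add(Add(Add(-3, -6), Mul(-1, -1)), -6), Rational(1, 2))), Add(5, Mul(-1, 5))) = Mul(Mul(Rational(-7, 12), Pow(Add(Add(-9, 1), -6), Rational(1, 2))), Add(5, -5)) = Mul(Mul(Rational(-7, 12), Pow(Add(-8, -6), Rational(1, 2))), 0) = Mul(Mul(Rational(-7, 12), Pow(-14, Rational(1, 2))), 0) = Mul(Mul(Rational(-7, 12), Mul(I, Pow(14, Rational(1, 2)))), 0) = Mul(Mul(Rational(-7, 12), I, Pow(14, Rational(1, 2))), 0) = 0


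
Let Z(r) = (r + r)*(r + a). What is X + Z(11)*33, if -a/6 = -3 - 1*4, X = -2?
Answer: 38476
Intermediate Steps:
a = 42 (a = -6*(-3 - 1*4) = -6*(-3 - 4) = -6*(-7) = 42)
Z(r) = 2*r*(42 + r) (Z(r) = (r + r)*(r + 42) = (2*r)*(42 + r) = 2*r*(42 + r))
X + Z(11)*33 = -2 + (2*11*(42 + 11))*33 = -2 + (2*11*53)*33 = -2 + 1166*33 = -2 + 38478 = 38476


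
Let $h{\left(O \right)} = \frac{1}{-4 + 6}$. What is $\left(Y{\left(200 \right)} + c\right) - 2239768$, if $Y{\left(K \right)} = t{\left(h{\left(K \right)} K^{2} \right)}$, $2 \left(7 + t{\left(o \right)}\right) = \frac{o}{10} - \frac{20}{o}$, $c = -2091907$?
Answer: $- \frac{8661364001}{2000} \approx -4.3307 \cdot 10^{6}$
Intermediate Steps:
$h{\left(O \right)} = \frac{1}{2}$
$t{\left(o \right)} = -7 - \frac{10}{o} + \frac{o}{20}$ ($t{\left(o \right)} = -7 + \frac{\frac{o}{10} - \frac{20}{o}}{2} = -7 + \frac{- \frac{20}{o} + \frac{o}{10}}{2} = -7 + \left(- \frac{10}{o} + \frac{o}{20}\right) = -7 - \frac{10}{o} + \frac{o}{20}$)
$Y{\left(K \right)} = -7 - \frac{20}{K^{2}} + \frac{K^{2}}{40}$ ($Y{\left(K \right)} = -7 - \frac{10}{\frac{1}{2} K^{2}} + \frac{\frac{1}{2} K^{2}}{20} = -7 - 10 \frac{2}{K^{2}} + \frac{K^{2}}{40} = -7 - \frac{20}{K^{2}} + \frac{K^{2}}{40}$)
$\left(Y{\left(200 \right)} + c\right) - 2239768 = \left(\left(-7 - \frac{20}{40000} + \frac{200^{2}}{40}\right) - 2091907\right) - 2239768 = \left(\left(-7 - \frac{1}{2000} + \frac{1}{40} \cdot 40000\right) - 2091907\right) - 2239768 = \left(\left(-7 - \frac{1}{2000} + 1000\right) - 2091907\right) - 2239768 = \left(\frac{1985999}{2000} - 2091907\right) - 2239768 = - \frac{4181828001}{2000} - 2239768 = - \frac{8661364001}{2000}$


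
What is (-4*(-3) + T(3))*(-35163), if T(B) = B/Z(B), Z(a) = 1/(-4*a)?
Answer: 843912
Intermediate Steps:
Z(a) = -1/(4*a)
T(B) = -4*B² (T(B) = B/((-1/(4*B))) = B*(-4*B) = -4*B²)
(-4*(-3) + T(3))*(-35163) = (-4*(-3) - 4*3²)*(-35163) = (12 - 4*9)*(-35163) = (12 - 36)*(-35163) = -24*(-35163) = 843912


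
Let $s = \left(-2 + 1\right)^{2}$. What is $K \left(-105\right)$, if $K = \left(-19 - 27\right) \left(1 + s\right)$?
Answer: $9660$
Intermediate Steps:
$s = 1$ ($s = \left(-1\right)^{2} = 1$)
$K = -92$ ($K = \left(-19 - 27\right) \left(1 + 1\right) = \left(-46\right) 2 = -92$)
$K \left(-105\right) = \left(-92\right) \left(-105\right) = 9660$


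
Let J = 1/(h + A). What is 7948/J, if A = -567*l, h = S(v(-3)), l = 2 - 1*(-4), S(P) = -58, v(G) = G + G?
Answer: -27500080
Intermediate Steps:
v(G) = 2*G
l = 6 (l = 2 + 4 = 6)
h = -58
A = -3402 (A = -567*6 = -3402)
J = -1/3460 (J = 1/(-58 - 3402) = 1/(-3460) = -1/3460 ≈ -0.00028902)
7948/J = 7948/(-1/3460) = 7948*(-3460) = -27500080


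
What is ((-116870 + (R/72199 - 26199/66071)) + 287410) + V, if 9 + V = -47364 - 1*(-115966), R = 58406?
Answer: 1140728582829382/4770260129 ≈ 2.3913e+5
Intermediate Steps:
V = 68593 (V = -9 + (-47364 - 1*(-115966)) = -9 + (-47364 + 115966) = -9 + 68602 = 68593)
((-116870 + (R/72199 - 26199/66071)) + 287410) + V = ((-116870 + (58406/72199 - 26199/66071)) + 287410) + 68593 = ((-116870 + 1967401225/4770260129) + 287410) + 68593 = (-557498333875005/4770260129 + 287410) + 68593 = 813522129800885/4770260129 + 68593 = 1140728582829382/4770260129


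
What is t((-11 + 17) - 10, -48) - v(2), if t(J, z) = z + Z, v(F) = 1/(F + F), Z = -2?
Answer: -201/4 ≈ -50.250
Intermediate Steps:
v(F) = 1/(2*F)
t(J, z) = -2 + z (t(J, z) = z - 2 = -2 + z)
t((-11 + 17) - 10, -48) - v(2) = (-2 - 48) - 1/(2*2) = -50 - 1/(2*2) = -50 - 1*¼ = -50 - ¼ = -201/4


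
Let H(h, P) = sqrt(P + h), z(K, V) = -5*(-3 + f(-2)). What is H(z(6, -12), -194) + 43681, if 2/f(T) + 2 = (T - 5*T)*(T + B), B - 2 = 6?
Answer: 43681 + 3*I*sqrt(10534)/23 ≈ 43681.0 + 13.387*I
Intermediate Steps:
B = 8 (B = 2 + 6 = 8)
f(T) = 2/(-2 - 4*T*(8 + T)) (f(T) = 2/(-2 + (T - 5*T)*(T + 8)) = 2/(-2 + (-4*T)*(8 + T)) = 2/(-2 - 4*T*(8 + T)))
z(K, V) = 340/23 (z(K, V) = -5*(-3 - 1/(1 + 2*(-2)**2 + 16*(-2))) = -5*(-3 - 1/(1 + 2*4 - 32)) = -5*(-3 - 1/(1 + 8 - 32)) = -5*(-3 - 1/(-23)) = -5*(-3 - 1*(-1/23)) = -5*(-3 + 1/23) = -5*(-68/23) = 340/23)
H(z(6, -12), -194) + 43681 = sqrt(-194 + 340/23) + 43681 = sqrt(-4122/23) + 43681 = 3*I*sqrt(10534)/23 + 43681 = 43681 + 3*I*sqrt(10534)/23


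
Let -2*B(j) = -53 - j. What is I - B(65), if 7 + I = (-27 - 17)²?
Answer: 1870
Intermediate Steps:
B(j) = 53/2 + j/2 (B(j) = -(-53 - j)/2 = 53/2 + j/2)
I = 1929 (I = -7 + (-27 - 17)² = -7 + (-44)² = -7 + 1936 = 1929)
I - B(65) = 1929 - (53/2 + (½)*65) = 1929 - (53/2 + 65/2) = 1929 - 1*59 = 1929 - 59 = 1870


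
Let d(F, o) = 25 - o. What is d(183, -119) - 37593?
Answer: -37449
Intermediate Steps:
d(183, -119) - 37593 = (25 - 1*(-119)) - 37593 = (25 + 119) - 37593 = 144 - 37593 = -37449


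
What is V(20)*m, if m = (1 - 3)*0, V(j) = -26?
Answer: 0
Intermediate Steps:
m = 0 (m = -2*0 = 0)
V(20)*m = -26*0 = 0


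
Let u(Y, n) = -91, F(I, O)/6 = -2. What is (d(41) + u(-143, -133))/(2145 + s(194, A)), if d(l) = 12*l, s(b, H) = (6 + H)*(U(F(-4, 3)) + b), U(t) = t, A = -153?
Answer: -401/24609 ≈ -0.016295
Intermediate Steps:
F(I, O) = -12 (F(I, O) = 6*(-2) = -12)
s(b, H) = (-12 + b)*(6 + H) (s(b, H) = (6 + H)*(-12 + b) = (-12 + b)*(6 + H))
(d(41) + u(-143, -133))/(2145 + s(194, A)) = (12*41 - 91)/(2145 + (-72 - 12*(-153) + 6*194 - 153*194)) = (492 - 91)/(2145 + (-72 + 1836 + 1164 - 29682)) = 401/(2145 - 26754) = 401/(-24609) = 401*(-1/24609) = -401/24609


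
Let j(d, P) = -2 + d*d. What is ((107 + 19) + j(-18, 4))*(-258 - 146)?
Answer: -180992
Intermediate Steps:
j(d, P) = -2 + d²
((107 + 19) + j(-18, 4))*(-258 - 146) = ((107 + 19) + (-2 + (-18)²))*(-258 - 146) = (126 + (-2 + 324))*(-404) = (126 + 322)*(-404) = 448*(-404) = -180992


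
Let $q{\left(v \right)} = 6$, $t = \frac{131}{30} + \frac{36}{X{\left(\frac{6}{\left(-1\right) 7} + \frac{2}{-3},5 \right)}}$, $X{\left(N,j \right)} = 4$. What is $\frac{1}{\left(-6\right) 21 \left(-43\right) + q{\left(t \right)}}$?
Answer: $\frac{1}{5424} \approx 0.00018437$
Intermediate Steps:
$t = \frac{401}{30}$ ($t = \frac{131}{30} + \frac{36}{4} = 131 \cdot \frac{1}{30} + 36 \cdot \frac{1}{4} = \frac{131}{30} + 9 = \frac{401}{30} \approx 13.367$)
$\frac{1}{\left(-6\right) 21 \left(-43\right) + q{\left(t \right)}} = \frac{1}{\left(-6\right) 21 \left(-43\right) + 6} = \frac{1}{\left(-126\right) \left(-43\right) + 6} = \frac{1}{5418 + 6} = \frac{1}{5424}$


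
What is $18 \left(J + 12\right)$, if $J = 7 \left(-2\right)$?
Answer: $-36$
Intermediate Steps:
$J = -14$
$18 \left(J + 12\right) = 18 \left(-14 + 12\right) = 18 \left(-2\right) = -36$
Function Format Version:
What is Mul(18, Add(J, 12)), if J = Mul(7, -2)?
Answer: -36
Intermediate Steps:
J = -14
Mul(18, Add(J, 12)) = Mul(18, Add(-14, 12)) = Mul(18, -2) = -36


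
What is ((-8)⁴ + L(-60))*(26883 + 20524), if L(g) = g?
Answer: 191334652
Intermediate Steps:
((-8)⁴ + L(-60))*(26883 + 20524) = ((-8)⁴ - 60)*(26883 + 20524) = (4096 - 60)*47407 = 4036*47407 = 191334652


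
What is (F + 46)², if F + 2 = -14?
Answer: 900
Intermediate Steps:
F = -16 (F = -2 - 14 = -16)
(F + 46)² = (-16 + 46)² = 30² = 900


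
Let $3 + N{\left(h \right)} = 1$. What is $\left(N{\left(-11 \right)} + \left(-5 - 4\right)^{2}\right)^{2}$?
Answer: $6241$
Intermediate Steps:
$N{\left(h \right)} = -2$ ($N{\left(h \right)} = -3 + 1 = -2$)
$\left(N{\left(-11 \right)} + \left(-5 - 4\right)^{2}\right)^{2} = \left(-2 + \left(-5 - 4\right)^{2}\right)^{2} = \left(-2 + \left(-9\right)^{2}\right)^{2} = \left(-2 + 81\right)^{2} = 79^{2} = 6241$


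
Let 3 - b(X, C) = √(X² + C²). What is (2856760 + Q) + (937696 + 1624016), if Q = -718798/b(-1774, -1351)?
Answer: 13471048545445/2486134 + 359399*√4972277/2486134 ≈ 5.4188e+6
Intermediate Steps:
b(X, C) = 3 - √(C² + X²) (b(X, C) = 3 - √(X² + C²) = 3 - √(C² + X²))
Q = -718798/(3 - √4972277) (Q = -718798/(3 - √((-1351)² + (-1774)²)) = -718798/(3 - √(1825201 + 3147076)) = -718798/(3 - √4972277) ≈ 322.79)
(2856760 + Q) + (937696 + 1624016) = (2856760 + (1078197/2486134 + 359399*√4972277/2486134)) + (937696 + 1624016) = (7102289244037/2486134 + 359399*√4972277/2486134) + 2561712 = 13471048545445/2486134 + 359399*√4972277/2486134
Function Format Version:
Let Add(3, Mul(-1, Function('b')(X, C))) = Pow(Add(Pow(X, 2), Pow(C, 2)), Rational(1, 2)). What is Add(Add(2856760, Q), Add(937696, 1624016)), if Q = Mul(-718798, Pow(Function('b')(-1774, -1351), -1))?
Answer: Add(Rational(13471048545445, 2486134), Mul(Rational(359399, 2486134), Pow(4972277, Rational(1, 2)))) ≈ 5.4188e+6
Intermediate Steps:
Function('b')(X, C) = Add(3, Mul(-1, Pow(Add(Pow(C, 2), Pow(X, 2)), Rational(1, 2)))) (Function('b')(X, C) = Add(3, Mul(-1, Pow(Add(Pow(X, 2), Pow(C, 2)), Rational(1, 2)))) = Add(3, Mul(-1, Pow(Add(Pow(C, 2), Pow(X, 2)), Rational(1, 2)))))
Q = Mul(-718798, Pow(Add(3, Mul(-1, Pow(4972277, Rational(1, 2)))), -1)) (Q = Mul(-718798, Pow(Add(3, Mul(-1, Pow(Add(Pow(-1351, 2), Pow(-1774, 2)), Rational(1, 2)))), -1)) = Mul(-718798, Pow(Add(3, Mul(-1, Pow(Add(1825201, 3147076), Rational(1, 2)))), -1)) = Mul(-718798, Pow(Add(3, Mul(-1, Pow(4972277, Rational(1, 2)))), -1)) ≈ 322.79)
Add(Add(2856760, Q), Add(937696, 1624016)) = Add(Add(2856760, Add(Rational(1078197, 2486134), Mul(Rational(359399, 2486134), Pow(4972277, Rational(1, 2))))), Add(937696, 1624016)) = Add(Add(Rational(7102289244037, 2486134), Mul(Rational(359399, 2486134), Pow(4972277, Rational(1, 2)))), 2561712) = Add(Rational(13471048545445, 2486134), Mul(Rational(359399, 2486134), Pow(4972277, Rational(1, 2))))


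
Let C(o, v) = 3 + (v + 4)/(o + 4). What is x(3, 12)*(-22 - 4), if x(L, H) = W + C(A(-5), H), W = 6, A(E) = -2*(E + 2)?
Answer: -1378/5 ≈ -275.60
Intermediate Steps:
A(E) = -4 - 2*E (A(E) = -2*(2 + E) = -4 - 2*E)
C(o, v) = 3 + (4 + v)/(4 + o)
x(L, H) = 47/5 + H/10 (x(L, H) = 6 + (16 + H + 3*(-4 - 2*(-5)))/(4 + (-4 - 2*(-5))) = 6 + (16 + H + 3*(-4 + 10))/(4 + (-4 + 10)) = 6 + (16 + H + 3*6)/(4 + 6) = 6 + (16 + H + 18)/10 = 6 + (34 + H)/10 = 6 + (17/5 + H/10) = 47/5 + H/10)
x(3, 12)*(-22 - 4) = (47/5 + (⅒)*12)*(-22 - 4) = (47/5 + 6/5)*(-26) = (53/5)*(-26) = -1378/5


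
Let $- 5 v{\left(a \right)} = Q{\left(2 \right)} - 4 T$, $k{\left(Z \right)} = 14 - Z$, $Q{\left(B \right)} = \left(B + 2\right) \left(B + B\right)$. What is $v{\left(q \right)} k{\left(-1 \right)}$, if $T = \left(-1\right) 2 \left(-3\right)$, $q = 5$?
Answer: $24$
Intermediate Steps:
$Q{\left(B \right)} = 2 B \left(2 + B\right)$ ($Q{\left(B \right)} = \left(2 + B\right) 2 B = 2 B \left(2 + B\right)$)
$T = 6$ ($T = \left(-2\right) \left(-3\right) = 6$)
$v{\left(a \right)} = \frac{8}{5}$ ($v{\left(a \right)} = - \frac{2 \cdot 2 \left(2 + 2\right) - 24}{5} = - \frac{2 \cdot 2 \cdot 4 - 24}{5} = - \frac{16 - 24}{5} = \left(- \frac{1}{5}\right) \left(-8\right) = \frac{8}{5}$)
$v{\left(q \right)} k{\left(-1 \right)} = \frac{8 \left(14 - -1\right)}{5} = \frac{8 \left(14 + 1\right)}{5} = \frac{8}{5} \cdot 15 = 24$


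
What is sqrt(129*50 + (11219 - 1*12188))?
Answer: 3*sqrt(609) ≈ 74.034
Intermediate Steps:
sqrt(129*50 + (11219 - 1*12188)) = sqrt(6450 + (11219 - 12188)) = sqrt(6450 - 969) = sqrt(5481) = 3*sqrt(609)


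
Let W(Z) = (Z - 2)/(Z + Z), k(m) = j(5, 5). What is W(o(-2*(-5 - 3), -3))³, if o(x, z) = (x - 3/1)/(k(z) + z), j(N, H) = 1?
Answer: 4913/17576 ≈ 0.27953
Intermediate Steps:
k(m) = 1
o(x, z) = (-3 + x)/(1 + z) (o(x, z) = (x - 3/1)/(1 + z) = (x - 3*1)/(1 + z) = (x - 3)/(1 + z) = (-3 + x)/(1 + z))
W(Z) = (-2 + Z)/(2*Z) (W(Z) = (-2 + Z)/((2*Z)) = (-2 + Z)*(1/(2*Z)) = (-2 + Z)/(2*Z))
W(o(-2*(-5 - 3), -3))³ = ((-2 + (-3 - 2*(-5 - 3))/(1 - 3))/(2*(((-3 - 2*(-5 - 3))/(1 - 3)))))³ = ((-2 + (-3 - 2*(-8))/(-2))/(2*(((-3 - 2*(-8))/(-2)))))³ = ((-2 - (-3 + 16)/2)/(2*((-(-3 + 16)/2))))³ = ((-2 - ½*13)/(2*((-½*13))))³ = ((-2 - 13/2)/(2*(-13/2)))³ = ((½)*(-2/13)*(-17/2))³ = (17/26)³ = 4913/17576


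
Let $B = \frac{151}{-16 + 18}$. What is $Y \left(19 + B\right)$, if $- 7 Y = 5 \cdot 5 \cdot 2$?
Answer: $-675$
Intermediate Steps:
$Y = - \frac{50}{7}$ ($Y = - \frac{5 \cdot 5 \cdot 2}{7} = - \frac{25 \cdot 2}{7} = \left(- \frac{1}{7}\right) 50 = - \frac{50}{7} \approx -7.1429$)
$B = \frac{151}{2} \approx 75.5$
$Y \left(19 + B\right) = - \frac{50 \left(19 + \frac{151}{2}\right)}{7} = \left(- \frac{50}{7}\right) \frac{189}{2} = -675$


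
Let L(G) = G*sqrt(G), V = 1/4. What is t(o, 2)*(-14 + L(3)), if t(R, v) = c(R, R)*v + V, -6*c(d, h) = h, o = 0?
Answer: -7/2 + 3*sqrt(3)/4 ≈ -2.2010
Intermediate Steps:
c(d, h) = -h/6
V = 1/4 ≈ 0.25000
L(G) = G**(3/2)
t(R, v) = 1/4 - R*v/6 (t(R, v) = (-R/6)*v + 1/4 = -R*v/6 + 1/4 = 1/4 - R*v/6)
t(o, 2)*(-14 + L(3)) = (1/4 - 1/6*0*2)*(-14 + 3**(3/2)) = (1/4 + 0)*(-14 + 3*sqrt(3)) = (-14 + 3*sqrt(3))/4 = -7/2 + 3*sqrt(3)/4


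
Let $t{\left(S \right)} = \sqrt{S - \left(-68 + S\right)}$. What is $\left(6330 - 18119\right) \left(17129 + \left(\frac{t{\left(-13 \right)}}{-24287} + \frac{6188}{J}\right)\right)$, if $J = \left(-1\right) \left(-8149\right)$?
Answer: $- \frac{1645631331701}{8149} + \frac{23578 \sqrt{17}}{24287} \approx -2.0194 \cdot 10^{8}$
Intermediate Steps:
$t{\left(S \right)} = 2 \sqrt{17}$ ($t{\left(S \right)} = \sqrt{68} = 2 \sqrt{17}$)
$J = 8149$
$\left(6330 - 18119\right) \left(17129 + \left(\frac{t{\left(-13 \right)}}{-24287} + \frac{6188}{J}\right)\right) = \left(6330 - 18119\right) \left(17129 + \left(\frac{2 \sqrt{17}}{-24287} + \frac{6188}{8149}\right)\right) = - 11789 \left(17129 + \left(2 \sqrt{17} \left(- \frac{1}{24287}\right) + 6188 \cdot \frac{1}{8149}\right)\right) = - 11789 \left(17129 + \left(- \frac{2 \sqrt{17}}{24287} + \frac{6188}{8149}\right)\right) = - 11789 \left(17129 + \left(\frac{6188}{8149} - \frac{2 \sqrt{17}}{24287}\right)\right) = - 11789 \left(\frac{139590409}{8149} - \frac{2 \sqrt{17}}{24287}\right) = - \frac{1645631331701}{8149} + \frac{23578 \sqrt{17}}{24287}$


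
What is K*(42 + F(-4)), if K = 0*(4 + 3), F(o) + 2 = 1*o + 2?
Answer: 0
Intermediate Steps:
F(o) = o (F(o) = -2 + (1*o + 2) = -2 + (o + 2) = -2 + (2 + o) = o)
K = 0 (K = 0*7 = 0)
K*(42 + F(-4)) = 0*(42 - 4) = 0*38 = 0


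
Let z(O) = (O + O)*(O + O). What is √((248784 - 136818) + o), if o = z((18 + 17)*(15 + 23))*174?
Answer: 3*√136807374 ≈ 35089.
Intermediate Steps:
z(O) = 4*O² (z(O) = (2*O)*(2*O) = 4*O²)
o = 1231154400 (o = (4*((18 + 17)*(15 + 23))²)*174 = (4*(35*38)²)*174 = (4*1330²)*174 = (4*1768900)*174 = 7075600*174 = 1231154400)
√((248784 - 136818) + o) = √((248784 - 136818) + 1231154400) = √(111966 + 1231154400) = √1231266366 = 3*√136807374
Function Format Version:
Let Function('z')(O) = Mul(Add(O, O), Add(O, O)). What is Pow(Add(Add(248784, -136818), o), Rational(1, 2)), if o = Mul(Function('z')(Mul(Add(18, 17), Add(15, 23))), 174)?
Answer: Mul(3, Pow(136807374, Rational(1, 2))) ≈ 35089.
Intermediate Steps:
Function('z')(O) = Mul(4, Pow(O, 2)) (Function('z')(O) = Mul(Mul(2, O), Mul(2, O)) = Mul(4, Pow(O, 2)))
o = 1231154400 (o = Mul(Mul(4, Pow(Mul(Add(18, 17), Add(15, 23)), 2)), 174) = Mul(Mul(4, Pow(Mul(35, 38), 2)), 174) = Mul(Mul(4, Pow(1330, 2)), 174) = Mul(Mul(4, 1768900), 174) = Mul(7075600, 174) = 1231154400)
Pow(Add(Add(248784, -136818), o), Rational(1, 2)) = Pow(Add(Add(248784, -136818), 1231154400), Rational(1, 2)) = Pow(Add(111966, 1231154400), Rational(1, 2)) = Pow(1231266366, Rational(1, 2)) = Mul(3, Pow(136807374, Rational(1, 2)))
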